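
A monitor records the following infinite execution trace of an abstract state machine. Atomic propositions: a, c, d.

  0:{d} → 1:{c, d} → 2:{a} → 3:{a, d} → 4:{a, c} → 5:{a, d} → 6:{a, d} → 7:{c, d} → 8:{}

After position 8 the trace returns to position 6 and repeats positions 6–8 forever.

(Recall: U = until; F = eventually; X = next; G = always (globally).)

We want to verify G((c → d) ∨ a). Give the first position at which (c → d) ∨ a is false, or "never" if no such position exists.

never

(c → d) ∨ a holds at every position 0..8, and those are all the positions the trace ever visits, so the invariant G((c → d) ∨ a) is never violated.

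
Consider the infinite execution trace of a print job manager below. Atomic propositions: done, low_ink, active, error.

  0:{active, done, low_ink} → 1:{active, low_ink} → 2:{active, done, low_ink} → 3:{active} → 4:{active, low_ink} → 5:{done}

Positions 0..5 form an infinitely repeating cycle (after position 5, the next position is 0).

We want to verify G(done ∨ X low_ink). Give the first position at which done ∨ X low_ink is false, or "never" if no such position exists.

Check done ∨ X low_ink at each position in order: 0 ✓, 1 ✓, 2 ✓, 3 ✓.
At position 4 the labels are {active, low_ink} and the next position 5 has {done}, so done ∨ X low_ink is false there. This is the first violation.

4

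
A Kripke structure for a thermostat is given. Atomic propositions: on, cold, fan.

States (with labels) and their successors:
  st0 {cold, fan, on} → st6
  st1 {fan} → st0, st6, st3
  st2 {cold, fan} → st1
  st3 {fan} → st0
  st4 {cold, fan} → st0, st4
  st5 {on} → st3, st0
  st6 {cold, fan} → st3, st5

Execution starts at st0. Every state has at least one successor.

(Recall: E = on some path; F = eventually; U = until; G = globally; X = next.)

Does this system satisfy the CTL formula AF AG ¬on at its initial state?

States satisfying AG ¬on: ∅.
States satisfying AF AG ¬on: ∅.
There is a path from st0 along which AG ¬on never holds.
st0 ∉ Sat(AF AG ¬on).

Does not hold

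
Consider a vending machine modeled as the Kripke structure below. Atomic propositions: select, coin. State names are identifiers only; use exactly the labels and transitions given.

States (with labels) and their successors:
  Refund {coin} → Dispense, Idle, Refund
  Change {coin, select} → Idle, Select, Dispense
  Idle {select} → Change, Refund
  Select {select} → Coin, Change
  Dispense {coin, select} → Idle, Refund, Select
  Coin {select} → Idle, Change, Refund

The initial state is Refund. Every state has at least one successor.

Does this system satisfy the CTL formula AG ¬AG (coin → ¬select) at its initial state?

States satisfying ¬AG (coin → ¬select): {Refund, Change, Idle, Select, Dispense, Coin}.
States satisfying AG ¬AG (coin → ¬select): {Refund, Change, Idle, Select, Dispense, Coin}.
Every state reachable from Refund satisfies ¬AG (coin → ¬select).
Refund ∈ Sat(AG ¬AG (coin → ¬select)).

Yes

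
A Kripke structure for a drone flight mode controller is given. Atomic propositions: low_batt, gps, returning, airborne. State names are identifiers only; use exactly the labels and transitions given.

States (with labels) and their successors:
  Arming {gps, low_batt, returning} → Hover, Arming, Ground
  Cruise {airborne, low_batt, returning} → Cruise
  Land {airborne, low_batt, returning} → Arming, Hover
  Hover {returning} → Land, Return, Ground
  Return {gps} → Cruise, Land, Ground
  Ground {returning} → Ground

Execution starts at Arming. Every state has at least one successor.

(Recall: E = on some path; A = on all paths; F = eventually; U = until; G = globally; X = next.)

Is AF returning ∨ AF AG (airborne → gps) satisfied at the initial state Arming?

Holds

States satisfying returning: {Arming, Cruise, Land, Hover, Ground}.
States satisfying AF returning: {Arming, Cruise, Land, Hover, Return, Ground}.
States satisfying AG (airborne → gps): {Ground}.
States satisfying AF AG (airborne → gps): {Ground}.
States satisfying AF returning ∨ AF AG (airborne → gps): {Arming, Cruise, Land, Hover, Return, Ground}.
Arming ∈ Sat(AF returning ∨ AF AG (airborne → gps)).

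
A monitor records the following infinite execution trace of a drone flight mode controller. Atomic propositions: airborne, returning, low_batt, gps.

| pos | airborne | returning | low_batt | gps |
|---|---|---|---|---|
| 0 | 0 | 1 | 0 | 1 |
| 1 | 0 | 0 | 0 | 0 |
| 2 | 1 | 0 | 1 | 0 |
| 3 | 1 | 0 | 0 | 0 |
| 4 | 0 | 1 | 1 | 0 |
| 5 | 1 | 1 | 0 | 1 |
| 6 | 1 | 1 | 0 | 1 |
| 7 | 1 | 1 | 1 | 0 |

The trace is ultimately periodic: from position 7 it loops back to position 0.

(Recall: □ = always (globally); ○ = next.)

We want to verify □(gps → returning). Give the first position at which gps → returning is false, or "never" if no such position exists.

never

gps → returning holds at every position 0..7, and those are all the positions the trace ever visits, so the invariant □(gps → returning) is never violated.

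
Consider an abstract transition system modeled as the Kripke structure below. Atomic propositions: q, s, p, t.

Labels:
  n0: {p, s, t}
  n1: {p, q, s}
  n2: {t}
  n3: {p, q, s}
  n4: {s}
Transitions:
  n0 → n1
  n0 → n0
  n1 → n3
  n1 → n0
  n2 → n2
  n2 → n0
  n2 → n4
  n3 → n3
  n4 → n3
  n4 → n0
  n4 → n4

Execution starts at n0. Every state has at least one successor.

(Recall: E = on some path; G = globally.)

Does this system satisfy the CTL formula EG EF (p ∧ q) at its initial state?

Yes

States satisfying EF (p ∧ q): {n0, n1, n2, n3, n4}.
States satisfying EG EF (p ∧ q): {n0, n1, n2, n3, n4}.
n0 ∈ Sat(EG EF (p ∧ q)).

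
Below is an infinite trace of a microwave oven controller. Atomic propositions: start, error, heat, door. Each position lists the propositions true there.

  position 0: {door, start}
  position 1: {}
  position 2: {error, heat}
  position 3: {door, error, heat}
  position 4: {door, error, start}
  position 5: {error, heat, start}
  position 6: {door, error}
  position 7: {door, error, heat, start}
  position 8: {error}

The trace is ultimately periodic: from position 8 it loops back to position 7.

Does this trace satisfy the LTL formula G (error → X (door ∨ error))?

error → X (door ∨ error) holds at every position 0..8, and those are all positions ever visited, so G (error → X (door ∨ error)) holds.
Positions where error holds: 2, 3, 4, 5, 6, 7, 8.
Check X (door ∨ error) at each: 2→ok, 3→ok, 4→ok, 5→ok, 6→ok, 7→ok, 8→ok.

Yes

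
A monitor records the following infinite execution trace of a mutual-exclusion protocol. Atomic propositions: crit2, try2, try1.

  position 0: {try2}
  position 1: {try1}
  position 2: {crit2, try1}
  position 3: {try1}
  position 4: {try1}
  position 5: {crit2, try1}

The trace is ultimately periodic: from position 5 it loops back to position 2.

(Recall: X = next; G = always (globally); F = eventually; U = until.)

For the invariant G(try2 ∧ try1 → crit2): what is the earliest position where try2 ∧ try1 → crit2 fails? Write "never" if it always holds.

never

try2 ∧ try1 → crit2 holds at every position 0..5, and those are all the positions the trace ever visits, so the invariant G(try2 ∧ try1 → crit2) is never violated.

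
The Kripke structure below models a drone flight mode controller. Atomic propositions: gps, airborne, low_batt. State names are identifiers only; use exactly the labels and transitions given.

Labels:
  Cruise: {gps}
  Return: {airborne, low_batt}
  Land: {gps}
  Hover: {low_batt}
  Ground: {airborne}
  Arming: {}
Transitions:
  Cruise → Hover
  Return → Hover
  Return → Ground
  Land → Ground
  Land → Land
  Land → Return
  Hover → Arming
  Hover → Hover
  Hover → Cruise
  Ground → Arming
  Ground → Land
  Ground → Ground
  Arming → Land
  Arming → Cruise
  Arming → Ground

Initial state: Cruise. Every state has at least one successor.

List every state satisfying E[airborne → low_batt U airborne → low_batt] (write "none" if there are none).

States satisfying airborne → low_batt: {Cruise, Return, Land, Hover, Arming}.
States satisfying E[airborne → low_batt U airborne → low_batt]: {Cruise, Return, Land, Hover, Arming}.

{Cruise, Return, Land, Hover, Arming}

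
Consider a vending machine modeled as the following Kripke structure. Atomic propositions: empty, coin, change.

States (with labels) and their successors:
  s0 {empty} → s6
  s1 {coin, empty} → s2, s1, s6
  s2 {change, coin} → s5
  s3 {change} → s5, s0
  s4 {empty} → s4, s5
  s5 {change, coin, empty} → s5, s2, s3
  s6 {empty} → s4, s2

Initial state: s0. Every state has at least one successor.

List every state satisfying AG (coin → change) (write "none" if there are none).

{s0, s2, s3, s4, s5, s6}

States satisfying coin → change: {s0, s2, s3, s4, s5, s6}.
States satisfying AG (coin → change): {s0, s2, s3, s4, s5, s6}.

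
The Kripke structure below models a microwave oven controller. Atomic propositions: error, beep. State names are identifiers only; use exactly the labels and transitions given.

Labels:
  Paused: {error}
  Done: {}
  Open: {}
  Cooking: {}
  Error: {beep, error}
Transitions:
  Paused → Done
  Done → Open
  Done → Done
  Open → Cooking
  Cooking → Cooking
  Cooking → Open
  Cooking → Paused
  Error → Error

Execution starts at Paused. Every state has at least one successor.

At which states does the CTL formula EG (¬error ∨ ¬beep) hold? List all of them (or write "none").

States satisfying ¬error ∨ ¬beep: {Paused, Done, Open, Cooking}.
States satisfying EG (¬error ∨ ¬beep): {Paused, Done, Open, Cooking}.

{Paused, Done, Open, Cooking}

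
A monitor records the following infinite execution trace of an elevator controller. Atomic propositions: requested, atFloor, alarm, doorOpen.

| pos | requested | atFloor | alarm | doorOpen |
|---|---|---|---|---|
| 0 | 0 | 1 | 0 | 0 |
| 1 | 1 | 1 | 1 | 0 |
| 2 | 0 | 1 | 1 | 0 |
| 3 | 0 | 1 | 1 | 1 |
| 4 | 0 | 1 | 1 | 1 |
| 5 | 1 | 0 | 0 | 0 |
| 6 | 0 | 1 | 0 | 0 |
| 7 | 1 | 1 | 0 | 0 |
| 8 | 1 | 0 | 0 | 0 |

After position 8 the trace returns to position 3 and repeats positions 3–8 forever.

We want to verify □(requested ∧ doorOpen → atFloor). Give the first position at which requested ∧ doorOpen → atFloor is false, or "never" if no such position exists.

requested ∧ doorOpen → atFloor holds at every position 0..8, and those are all the positions the trace ever visits, so the invariant □(requested ∧ doorOpen → atFloor) is never violated.

never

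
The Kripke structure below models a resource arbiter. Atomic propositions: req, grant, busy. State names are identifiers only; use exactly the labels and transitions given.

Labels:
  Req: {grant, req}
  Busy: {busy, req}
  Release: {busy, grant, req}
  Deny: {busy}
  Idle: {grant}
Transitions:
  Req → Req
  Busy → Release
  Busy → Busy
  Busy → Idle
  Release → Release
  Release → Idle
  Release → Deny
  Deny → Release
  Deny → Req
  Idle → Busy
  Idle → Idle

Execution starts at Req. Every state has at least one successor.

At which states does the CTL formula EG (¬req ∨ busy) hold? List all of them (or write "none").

{Busy, Release, Deny, Idle}

States satisfying ¬req ∨ busy: {Busy, Release, Deny, Idle}.
States satisfying EG (¬req ∨ busy): {Busy, Release, Deny, Idle}.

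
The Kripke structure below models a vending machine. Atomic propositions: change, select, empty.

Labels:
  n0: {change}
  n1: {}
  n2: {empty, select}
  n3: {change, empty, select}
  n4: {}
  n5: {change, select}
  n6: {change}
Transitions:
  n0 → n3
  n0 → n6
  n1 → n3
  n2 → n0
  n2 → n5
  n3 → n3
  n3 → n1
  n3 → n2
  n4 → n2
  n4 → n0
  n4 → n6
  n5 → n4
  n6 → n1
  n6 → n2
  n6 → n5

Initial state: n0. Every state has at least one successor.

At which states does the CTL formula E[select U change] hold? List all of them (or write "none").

States satisfying select: {n2, n3, n5}.
States satisfying change: {n0, n3, n5, n6}.
States satisfying E[select U change]: {n0, n2, n3, n5, n6}.

{n0, n2, n3, n5, n6}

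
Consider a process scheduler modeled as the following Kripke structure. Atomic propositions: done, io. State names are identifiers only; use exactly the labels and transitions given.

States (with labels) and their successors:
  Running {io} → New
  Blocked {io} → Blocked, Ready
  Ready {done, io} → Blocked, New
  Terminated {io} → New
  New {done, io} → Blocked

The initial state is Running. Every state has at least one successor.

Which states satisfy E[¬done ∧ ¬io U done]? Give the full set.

{Ready, New}

States satisfying ¬done ∧ ¬io: ∅.
States satisfying done: {Ready, New}.
States satisfying E[¬done ∧ ¬io U done]: {Ready, New}.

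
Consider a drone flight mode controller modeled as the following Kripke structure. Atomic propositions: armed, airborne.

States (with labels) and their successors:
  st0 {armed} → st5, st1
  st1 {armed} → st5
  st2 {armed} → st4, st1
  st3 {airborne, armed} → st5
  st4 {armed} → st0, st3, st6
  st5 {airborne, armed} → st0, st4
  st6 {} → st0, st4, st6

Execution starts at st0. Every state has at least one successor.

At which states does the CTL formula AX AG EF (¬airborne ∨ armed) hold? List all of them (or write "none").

{st0, st1, st2, st3, st4, st5, st6}

States satisfying AG EF (¬airborne ∨ armed): {st0, st1, st2, st3, st4, st5, st6}.
States satisfying AX AG EF (¬airborne ∨ armed): {st0, st1, st2, st3, st4, st5, st6}.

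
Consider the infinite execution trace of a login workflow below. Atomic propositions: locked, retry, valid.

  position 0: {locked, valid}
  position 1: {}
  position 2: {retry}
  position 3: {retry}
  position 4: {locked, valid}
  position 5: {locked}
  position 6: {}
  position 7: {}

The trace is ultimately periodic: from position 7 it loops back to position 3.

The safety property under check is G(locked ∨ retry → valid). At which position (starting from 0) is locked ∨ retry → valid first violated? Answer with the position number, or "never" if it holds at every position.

2

Check locked ∨ retry → valid at each position in order: 0 ✓, 1 ✓.
At position 2 the labels are {retry}, so locked ∨ retry → valid is false there. This is the first violation.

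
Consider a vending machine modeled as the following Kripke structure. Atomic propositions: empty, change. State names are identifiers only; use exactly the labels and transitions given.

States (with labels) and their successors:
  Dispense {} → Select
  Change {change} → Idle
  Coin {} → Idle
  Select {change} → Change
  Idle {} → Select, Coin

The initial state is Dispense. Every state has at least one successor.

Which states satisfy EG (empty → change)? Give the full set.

States satisfying empty → change: {Dispense, Change, Coin, Select, Idle}.
States satisfying EG (empty → change): {Dispense, Change, Coin, Select, Idle}.

{Dispense, Change, Coin, Select, Idle}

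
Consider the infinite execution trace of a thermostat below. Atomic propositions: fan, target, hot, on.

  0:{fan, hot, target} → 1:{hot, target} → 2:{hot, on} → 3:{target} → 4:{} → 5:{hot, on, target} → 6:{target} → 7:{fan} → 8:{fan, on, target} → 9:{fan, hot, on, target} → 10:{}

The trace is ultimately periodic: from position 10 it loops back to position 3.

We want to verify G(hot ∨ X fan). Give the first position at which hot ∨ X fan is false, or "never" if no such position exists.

3

Check hot ∨ X fan at each position in order: 0 ✓, 1 ✓, 2 ✓.
At position 3 the labels are {target} and the next position 4 has {}, so hot ∨ X fan is false there. This is the first violation.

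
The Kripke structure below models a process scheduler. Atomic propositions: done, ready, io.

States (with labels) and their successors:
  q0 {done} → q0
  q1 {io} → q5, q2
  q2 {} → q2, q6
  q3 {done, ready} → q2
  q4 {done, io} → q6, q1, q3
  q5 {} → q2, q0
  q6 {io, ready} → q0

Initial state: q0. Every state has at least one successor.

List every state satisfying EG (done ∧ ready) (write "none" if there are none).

none

States satisfying done ∧ ready: {q3}.
States satisfying EG (done ∧ ready): ∅.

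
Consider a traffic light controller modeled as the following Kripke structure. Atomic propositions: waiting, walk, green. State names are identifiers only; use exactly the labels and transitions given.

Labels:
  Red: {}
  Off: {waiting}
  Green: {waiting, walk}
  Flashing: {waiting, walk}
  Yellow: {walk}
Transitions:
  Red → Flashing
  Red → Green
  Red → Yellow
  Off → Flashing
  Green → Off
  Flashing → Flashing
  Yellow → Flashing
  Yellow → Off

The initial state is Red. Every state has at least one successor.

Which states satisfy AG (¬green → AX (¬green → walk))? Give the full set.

States satisfying ¬green → AX (¬green → walk): {Red, Off, Flashing}.
States satisfying AG (¬green → AX (¬green → walk)): {Off, Flashing}.

{Off, Flashing}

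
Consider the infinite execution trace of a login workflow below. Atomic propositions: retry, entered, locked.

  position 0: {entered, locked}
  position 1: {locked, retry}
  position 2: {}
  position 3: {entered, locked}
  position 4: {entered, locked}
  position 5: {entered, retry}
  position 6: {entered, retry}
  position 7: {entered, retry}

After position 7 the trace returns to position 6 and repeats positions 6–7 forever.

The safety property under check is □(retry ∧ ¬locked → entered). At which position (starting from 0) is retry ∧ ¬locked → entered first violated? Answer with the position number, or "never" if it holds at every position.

never

retry ∧ ¬locked → entered holds at every position 0..7, and those are all the positions the trace ever visits, so the invariant □(retry ∧ ¬locked → entered) is never violated.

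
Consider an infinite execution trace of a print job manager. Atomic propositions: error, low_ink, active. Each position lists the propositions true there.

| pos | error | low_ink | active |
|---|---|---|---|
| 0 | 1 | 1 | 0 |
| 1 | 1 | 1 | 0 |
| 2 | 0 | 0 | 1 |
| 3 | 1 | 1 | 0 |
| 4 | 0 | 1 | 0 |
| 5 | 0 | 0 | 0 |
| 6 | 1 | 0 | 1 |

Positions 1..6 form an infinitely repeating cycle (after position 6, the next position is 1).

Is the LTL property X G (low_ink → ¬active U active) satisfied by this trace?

Satisfied

The position after 0 is 1; G (low_ink → ¬active U active) is true there.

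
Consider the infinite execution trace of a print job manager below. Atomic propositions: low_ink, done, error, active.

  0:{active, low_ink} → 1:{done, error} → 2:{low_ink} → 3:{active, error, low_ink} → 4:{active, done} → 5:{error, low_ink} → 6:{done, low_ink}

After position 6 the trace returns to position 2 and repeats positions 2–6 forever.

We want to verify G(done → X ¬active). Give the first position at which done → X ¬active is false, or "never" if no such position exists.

never

done → X ¬active holds at every position 0..6, and those are all the positions the trace ever visits, so the invariant G(done → X ¬active) is never violated.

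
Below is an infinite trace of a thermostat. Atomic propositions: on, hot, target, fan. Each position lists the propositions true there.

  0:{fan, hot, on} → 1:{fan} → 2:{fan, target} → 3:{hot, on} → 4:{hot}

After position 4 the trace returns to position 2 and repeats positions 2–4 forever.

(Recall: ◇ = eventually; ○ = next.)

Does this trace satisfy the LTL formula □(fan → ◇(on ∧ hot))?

fan → ◇(on ∧ hot) holds at every position 0..4, and those are all positions ever visited, so □(fan → ◇(on ∧ hot)) holds.
Positions where fan holds: 0, 1, 2.
Check ◇(on ∧ hot) at each: 0→ok, 1→ok, 2→ok.

Satisfied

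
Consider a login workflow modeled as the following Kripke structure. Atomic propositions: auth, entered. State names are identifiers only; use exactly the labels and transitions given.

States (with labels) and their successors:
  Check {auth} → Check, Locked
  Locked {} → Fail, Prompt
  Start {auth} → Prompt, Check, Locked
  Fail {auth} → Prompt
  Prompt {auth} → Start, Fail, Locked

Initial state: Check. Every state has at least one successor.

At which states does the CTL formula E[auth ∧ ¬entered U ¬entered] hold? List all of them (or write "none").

{Check, Locked, Start, Fail, Prompt}

States satisfying auth ∧ ¬entered: {Check, Start, Fail, Prompt}.
States satisfying ¬entered: {Check, Locked, Start, Fail, Prompt}.
States satisfying E[auth ∧ ¬entered U ¬entered]: {Check, Locked, Start, Fail, Prompt}.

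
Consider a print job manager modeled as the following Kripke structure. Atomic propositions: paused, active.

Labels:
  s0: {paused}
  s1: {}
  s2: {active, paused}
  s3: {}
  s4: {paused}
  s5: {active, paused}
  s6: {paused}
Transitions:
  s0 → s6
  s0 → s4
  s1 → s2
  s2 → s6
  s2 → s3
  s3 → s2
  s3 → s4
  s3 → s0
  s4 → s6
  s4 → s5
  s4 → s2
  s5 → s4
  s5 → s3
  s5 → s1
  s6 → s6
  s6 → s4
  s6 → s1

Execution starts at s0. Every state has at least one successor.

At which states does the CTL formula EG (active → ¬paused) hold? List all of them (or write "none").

{s0, s3, s4, s6}

States satisfying active → ¬paused: {s0, s1, s3, s4, s6}.
States satisfying EG (active → ¬paused): {s0, s3, s4, s6}.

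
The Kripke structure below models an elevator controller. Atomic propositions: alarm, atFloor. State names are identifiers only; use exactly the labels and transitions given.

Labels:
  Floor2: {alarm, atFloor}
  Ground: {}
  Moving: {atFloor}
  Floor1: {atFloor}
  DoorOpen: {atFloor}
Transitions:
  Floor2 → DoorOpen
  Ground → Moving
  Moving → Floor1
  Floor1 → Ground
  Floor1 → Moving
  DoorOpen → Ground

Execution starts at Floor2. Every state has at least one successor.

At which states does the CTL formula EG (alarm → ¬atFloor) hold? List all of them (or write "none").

{Ground, Moving, Floor1, DoorOpen}

States satisfying alarm → ¬atFloor: {Ground, Moving, Floor1, DoorOpen}.
States satisfying EG (alarm → ¬atFloor): {Ground, Moving, Floor1, DoorOpen}.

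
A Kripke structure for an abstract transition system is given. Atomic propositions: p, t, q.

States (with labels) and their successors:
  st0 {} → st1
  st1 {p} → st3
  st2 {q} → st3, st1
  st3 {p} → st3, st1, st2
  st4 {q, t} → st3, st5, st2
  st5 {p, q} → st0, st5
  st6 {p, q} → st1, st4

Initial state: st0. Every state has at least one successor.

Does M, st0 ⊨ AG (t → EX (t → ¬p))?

Yes

States satisfying t → EX (t → ¬p): {st0, st1, st2, st3, st4, st5, st6}.
States satisfying AG (t → EX (t → ¬p)): {st0, st1, st2, st3, st4, st5, st6}.
Every state reachable from st0 satisfies t → EX (t → ¬p).
st0 ∈ Sat(AG (t → EX (t → ¬p))).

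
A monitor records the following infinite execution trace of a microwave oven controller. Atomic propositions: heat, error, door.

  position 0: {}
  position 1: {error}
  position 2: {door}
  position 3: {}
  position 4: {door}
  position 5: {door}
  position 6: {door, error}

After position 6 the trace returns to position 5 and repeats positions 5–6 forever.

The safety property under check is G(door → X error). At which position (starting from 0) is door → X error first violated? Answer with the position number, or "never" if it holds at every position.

2

Check door → X error at each position in order: 0 ✓, 1 ✓.
At position 2 the labels are {door} and the next position 3 has {}, so door → X error is false there. This is the first violation.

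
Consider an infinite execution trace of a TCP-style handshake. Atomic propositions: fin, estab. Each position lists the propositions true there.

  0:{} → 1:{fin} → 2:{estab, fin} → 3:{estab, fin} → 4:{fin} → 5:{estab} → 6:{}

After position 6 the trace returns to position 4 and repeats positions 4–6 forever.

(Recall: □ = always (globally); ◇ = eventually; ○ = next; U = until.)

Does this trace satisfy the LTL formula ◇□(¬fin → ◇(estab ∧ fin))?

□(¬fin → ◇(estab ∧ fin)) is false at every position 0..6, so it never becomes true and ◇□(¬fin → ◇(estab ∧ fin)) fails.

Does not hold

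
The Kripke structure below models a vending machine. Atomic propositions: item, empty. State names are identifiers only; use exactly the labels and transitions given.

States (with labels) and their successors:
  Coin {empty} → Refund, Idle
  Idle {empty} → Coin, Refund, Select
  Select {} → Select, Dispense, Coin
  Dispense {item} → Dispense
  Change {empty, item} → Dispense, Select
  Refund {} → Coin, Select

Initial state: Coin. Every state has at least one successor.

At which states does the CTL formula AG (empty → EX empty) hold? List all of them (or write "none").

States satisfying empty → EX empty: {Coin, Idle, Select, Dispense, Refund}.
States satisfying AG (empty → EX empty): {Coin, Idle, Select, Dispense, Refund}.

{Coin, Idle, Select, Dispense, Refund}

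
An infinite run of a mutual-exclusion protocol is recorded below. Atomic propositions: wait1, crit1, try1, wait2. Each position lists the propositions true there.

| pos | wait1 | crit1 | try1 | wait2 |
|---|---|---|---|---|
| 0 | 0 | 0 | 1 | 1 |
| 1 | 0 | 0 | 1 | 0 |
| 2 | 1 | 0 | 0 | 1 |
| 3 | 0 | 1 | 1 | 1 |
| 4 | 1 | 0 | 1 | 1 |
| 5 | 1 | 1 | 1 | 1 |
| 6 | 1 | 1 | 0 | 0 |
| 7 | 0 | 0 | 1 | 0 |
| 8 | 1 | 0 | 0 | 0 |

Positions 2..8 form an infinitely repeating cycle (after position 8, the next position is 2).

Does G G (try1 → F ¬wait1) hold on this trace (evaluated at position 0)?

G (try1 → F ¬wait1) holds at every position 0..8, and those are all positions ever visited, so G G (try1 → F ¬wait1) holds.

Holds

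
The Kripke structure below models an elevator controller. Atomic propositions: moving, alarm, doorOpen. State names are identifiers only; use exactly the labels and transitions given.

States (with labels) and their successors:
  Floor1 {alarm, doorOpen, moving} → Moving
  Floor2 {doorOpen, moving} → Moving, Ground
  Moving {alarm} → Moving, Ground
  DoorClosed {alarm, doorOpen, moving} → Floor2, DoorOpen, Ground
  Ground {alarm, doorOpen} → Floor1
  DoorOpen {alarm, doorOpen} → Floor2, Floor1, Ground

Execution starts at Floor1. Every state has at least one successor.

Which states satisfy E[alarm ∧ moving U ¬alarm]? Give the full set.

{Floor2, DoorClosed}

States satisfying alarm ∧ moving: {Floor1, DoorClosed}.
States satisfying ¬alarm: {Floor2}.
States satisfying E[alarm ∧ moving U ¬alarm]: {Floor2, DoorClosed}.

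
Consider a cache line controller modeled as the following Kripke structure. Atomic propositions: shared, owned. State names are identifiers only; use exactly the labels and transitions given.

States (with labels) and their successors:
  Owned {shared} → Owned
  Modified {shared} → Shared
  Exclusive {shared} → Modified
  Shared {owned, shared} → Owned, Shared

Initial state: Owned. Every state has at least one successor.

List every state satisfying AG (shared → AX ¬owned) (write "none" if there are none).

States satisfying shared → AX ¬owned: {Owned, Exclusive}.
States satisfying AG (shared → AX ¬owned): {Owned}.

{Owned}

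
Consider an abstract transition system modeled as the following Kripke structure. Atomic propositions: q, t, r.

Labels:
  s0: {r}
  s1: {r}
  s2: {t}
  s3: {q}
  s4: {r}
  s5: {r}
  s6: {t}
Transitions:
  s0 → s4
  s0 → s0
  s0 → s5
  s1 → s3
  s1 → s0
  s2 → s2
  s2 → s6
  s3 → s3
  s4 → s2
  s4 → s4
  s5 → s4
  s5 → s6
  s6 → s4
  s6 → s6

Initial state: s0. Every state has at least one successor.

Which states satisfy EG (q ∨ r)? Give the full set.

States satisfying q ∨ r: {s0, s1, s3, s4, s5}.
States satisfying EG (q ∨ r): {s0, s1, s3, s4, s5}.

{s0, s1, s3, s4, s5}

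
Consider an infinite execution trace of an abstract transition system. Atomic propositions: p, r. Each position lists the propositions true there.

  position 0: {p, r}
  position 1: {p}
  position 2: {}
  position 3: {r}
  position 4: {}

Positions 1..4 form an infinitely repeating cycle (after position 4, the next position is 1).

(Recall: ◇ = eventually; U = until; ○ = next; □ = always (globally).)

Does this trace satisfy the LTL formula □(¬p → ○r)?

¬p → ○r must hold at every position from 0 onward. It fails at position 3, so □(¬p → ○r) is false.
Positions where ¬p holds: 2, 3, 4.
Check ○r at each: 2→ok, 3→fails, 4→fails.

Violated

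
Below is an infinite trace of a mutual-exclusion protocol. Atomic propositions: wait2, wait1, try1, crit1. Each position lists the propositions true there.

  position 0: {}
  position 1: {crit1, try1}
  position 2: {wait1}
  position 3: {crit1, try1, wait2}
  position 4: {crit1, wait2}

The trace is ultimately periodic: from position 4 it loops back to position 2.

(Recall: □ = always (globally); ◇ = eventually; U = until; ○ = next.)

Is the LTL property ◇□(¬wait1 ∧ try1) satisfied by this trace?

□(¬wait1 ∧ try1) is false at every position 0..4, so it never becomes true and ◇□(¬wait1 ∧ try1) fails.

Does not hold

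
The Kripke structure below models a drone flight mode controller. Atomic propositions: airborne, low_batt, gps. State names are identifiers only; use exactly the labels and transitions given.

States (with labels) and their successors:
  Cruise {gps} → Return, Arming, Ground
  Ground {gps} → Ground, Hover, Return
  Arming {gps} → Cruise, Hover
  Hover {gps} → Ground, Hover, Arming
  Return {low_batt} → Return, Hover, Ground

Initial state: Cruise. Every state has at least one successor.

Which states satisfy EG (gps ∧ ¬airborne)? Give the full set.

{Cruise, Ground, Arming, Hover}

States satisfying gps ∧ ¬airborne: {Cruise, Ground, Arming, Hover}.
States satisfying EG (gps ∧ ¬airborne): {Cruise, Ground, Arming, Hover}.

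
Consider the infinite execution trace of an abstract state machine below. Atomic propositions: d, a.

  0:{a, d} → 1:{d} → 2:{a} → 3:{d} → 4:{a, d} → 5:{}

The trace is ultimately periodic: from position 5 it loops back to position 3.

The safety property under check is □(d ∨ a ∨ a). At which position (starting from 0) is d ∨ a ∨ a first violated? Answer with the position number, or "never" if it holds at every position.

5

Check d ∨ a ∨ a at each position in order: 0 ✓, 1 ✓, 2 ✓, 3 ✓, 4 ✓.
At position 5 the labels are {}, so d ∨ a ∨ a is false there. This is the first violation.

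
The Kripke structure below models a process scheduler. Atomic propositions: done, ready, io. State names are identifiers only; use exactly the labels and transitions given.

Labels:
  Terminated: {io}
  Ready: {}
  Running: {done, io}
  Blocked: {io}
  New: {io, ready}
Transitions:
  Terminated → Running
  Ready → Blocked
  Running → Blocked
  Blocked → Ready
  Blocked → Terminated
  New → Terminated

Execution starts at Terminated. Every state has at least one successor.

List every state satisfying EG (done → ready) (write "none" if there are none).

{Ready, Blocked}

States satisfying done → ready: {Terminated, Ready, Blocked, New}.
States satisfying EG (done → ready): {Ready, Blocked}.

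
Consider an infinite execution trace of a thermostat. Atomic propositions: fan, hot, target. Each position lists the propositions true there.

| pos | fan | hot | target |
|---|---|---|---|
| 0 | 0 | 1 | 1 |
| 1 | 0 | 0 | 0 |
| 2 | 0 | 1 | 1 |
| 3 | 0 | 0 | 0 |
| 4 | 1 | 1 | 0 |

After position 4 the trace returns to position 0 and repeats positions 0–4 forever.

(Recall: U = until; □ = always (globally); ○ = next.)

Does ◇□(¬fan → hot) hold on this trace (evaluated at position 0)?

□(¬fan → hot) is false at every position 0..4, so it never becomes true and ◇□(¬fan → hot) fails.

Violated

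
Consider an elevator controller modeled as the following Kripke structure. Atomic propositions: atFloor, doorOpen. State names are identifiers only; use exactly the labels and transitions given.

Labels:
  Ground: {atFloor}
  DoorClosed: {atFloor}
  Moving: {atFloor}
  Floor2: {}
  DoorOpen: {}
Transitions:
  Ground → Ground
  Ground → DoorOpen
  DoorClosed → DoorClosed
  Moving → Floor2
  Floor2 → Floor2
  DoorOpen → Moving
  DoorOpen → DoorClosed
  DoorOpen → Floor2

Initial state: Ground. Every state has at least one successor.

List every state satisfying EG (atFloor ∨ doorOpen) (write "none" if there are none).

{Ground, DoorClosed}

States satisfying atFloor ∨ doorOpen: {Ground, DoorClosed, Moving}.
States satisfying EG (atFloor ∨ doorOpen): {Ground, DoorClosed}.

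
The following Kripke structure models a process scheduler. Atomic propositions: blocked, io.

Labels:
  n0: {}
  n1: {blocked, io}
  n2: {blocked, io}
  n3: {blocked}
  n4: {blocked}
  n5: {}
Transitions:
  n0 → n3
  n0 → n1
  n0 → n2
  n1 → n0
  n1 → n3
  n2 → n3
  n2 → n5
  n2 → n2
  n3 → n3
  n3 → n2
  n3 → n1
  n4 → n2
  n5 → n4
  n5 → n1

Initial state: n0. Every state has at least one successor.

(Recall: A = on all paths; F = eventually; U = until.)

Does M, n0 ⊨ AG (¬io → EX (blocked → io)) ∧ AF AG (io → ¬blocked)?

No

States satisfying ¬io → EX (blocked → io): {n0, n1, n2, n3, n4, n5}.
States satisfying AG (¬io → EX (blocked → io)): {n0, n1, n2, n3, n4, n5}.
States satisfying AG (io → ¬blocked): ∅.
States satisfying AF AG (io → ¬blocked): ∅.
States satisfying AG (¬io → EX (blocked → io)) ∧ AF AG (io → ¬blocked): ∅.
n0 ∉ Sat(AG (¬io → EX (blocked → io)) ∧ AF AG (io → ¬blocked)).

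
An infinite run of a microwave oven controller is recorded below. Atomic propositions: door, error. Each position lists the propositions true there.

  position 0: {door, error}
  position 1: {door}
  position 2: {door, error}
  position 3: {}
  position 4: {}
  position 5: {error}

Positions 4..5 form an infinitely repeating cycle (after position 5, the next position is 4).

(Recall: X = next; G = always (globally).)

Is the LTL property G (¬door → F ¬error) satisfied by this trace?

¬door → F ¬error holds at every position 0..5, and those are all positions ever visited, so G (¬door → F ¬error) holds.
Positions where ¬door holds: 3, 4, 5.
Check F ¬error at each: 3→ok, 4→ok, 5→ok.

Yes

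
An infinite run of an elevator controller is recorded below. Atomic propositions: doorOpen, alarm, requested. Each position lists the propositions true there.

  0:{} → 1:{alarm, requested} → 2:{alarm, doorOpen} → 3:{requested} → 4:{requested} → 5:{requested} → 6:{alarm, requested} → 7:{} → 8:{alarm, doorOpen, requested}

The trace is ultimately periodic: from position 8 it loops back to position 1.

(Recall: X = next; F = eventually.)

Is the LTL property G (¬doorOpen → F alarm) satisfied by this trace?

¬doorOpen → F alarm holds at every position 0..8, and those are all positions ever visited, so G (¬doorOpen → F alarm) holds.
Positions where ¬doorOpen holds: 0, 1, 3, 4, 5, 6, 7.
Check F alarm at each: 0→ok, 1→ok, 3→ok, 4→ok, 5→ok, 6→ok, 7→ok.

Holds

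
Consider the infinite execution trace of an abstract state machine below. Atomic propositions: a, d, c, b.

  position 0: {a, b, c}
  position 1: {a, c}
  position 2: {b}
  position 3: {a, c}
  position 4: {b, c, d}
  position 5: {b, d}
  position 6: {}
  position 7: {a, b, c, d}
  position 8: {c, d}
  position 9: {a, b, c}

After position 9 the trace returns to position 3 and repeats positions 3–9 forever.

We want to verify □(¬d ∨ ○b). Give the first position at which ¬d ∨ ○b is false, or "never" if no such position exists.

5

Check ¬d ∨ ○b at each position in order: 0 ✓, 1 ✓, 2 ✓, 3 ✓, 4 ✓.
At position 5 the labels are {b, d} and the next position 6 has {}, so ¬d ∨ ○b is false there. This is the first violation.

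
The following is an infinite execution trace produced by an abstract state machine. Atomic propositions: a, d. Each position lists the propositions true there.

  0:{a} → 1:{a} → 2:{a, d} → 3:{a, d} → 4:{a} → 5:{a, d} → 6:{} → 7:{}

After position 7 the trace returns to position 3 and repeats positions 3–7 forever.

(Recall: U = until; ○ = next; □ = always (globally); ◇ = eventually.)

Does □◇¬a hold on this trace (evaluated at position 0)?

Satisfied

◇¬a holds at every position 0..7, and those are all positions ever visited, so □◇¬a holds.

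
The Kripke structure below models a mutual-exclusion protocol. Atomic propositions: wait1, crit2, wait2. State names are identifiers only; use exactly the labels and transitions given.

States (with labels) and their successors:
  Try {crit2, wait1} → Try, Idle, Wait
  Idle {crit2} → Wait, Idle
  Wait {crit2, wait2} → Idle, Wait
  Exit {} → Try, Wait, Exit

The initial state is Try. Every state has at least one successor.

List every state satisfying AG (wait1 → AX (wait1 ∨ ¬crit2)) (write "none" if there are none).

{Idle, Wait}

States satisfying wait1 → AX (wait1 ∨ ¬crit2): {Idle, Wait, Exit}.
States satisfying AG (wait1 → AX (wait1 ∨ ¬crit2)): {Idle, Wait}.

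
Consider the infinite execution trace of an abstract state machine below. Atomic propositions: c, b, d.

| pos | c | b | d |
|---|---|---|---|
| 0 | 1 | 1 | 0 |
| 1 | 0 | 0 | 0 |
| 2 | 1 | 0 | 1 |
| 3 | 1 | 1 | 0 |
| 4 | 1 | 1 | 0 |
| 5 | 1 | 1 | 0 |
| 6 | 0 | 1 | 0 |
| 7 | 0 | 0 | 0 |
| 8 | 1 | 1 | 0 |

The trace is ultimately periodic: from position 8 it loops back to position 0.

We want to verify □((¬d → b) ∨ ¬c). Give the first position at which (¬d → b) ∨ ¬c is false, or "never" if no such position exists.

(¬d → b) ∨ ¬c holds at every position 0..8, and those are all the positions the trace ever visits, so the invariant □((¬d → b) ∨ ¬c) is never violated.

never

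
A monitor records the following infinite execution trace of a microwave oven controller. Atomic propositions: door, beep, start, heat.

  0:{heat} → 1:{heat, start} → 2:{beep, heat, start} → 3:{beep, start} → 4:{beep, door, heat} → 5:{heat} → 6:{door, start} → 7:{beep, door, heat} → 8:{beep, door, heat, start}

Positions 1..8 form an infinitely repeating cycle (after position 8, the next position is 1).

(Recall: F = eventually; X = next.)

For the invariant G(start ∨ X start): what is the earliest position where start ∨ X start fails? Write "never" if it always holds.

Check start ∨ X start at each position in order: 0 ✓, 1 ✓, 2 ✓, 3 ✓.
At position 4 the labels are {beep, door, heat} and the next position 5 has {heat}, so start ∨ X start is false there. This is the first violation.

4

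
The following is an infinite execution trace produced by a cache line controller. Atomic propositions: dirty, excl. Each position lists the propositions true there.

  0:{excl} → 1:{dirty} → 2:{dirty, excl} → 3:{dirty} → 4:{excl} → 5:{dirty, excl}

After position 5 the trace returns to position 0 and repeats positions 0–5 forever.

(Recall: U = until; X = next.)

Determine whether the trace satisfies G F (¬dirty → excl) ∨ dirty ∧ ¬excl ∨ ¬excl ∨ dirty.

F (¬dirty → excl) holds at every position 0..5, and those are all positions ever visited, so G F (¬dirty → excl) holds.
At position 0: G F (¬dirty → excl) is true; dirty ∧ ¬excl ∨ ¬excl ∨ dirty is false; so G F (¬dirty → excl) ∨ dirty ∧ ¬excl ∨ ¬excl ∨ dirty is true.

Satisfied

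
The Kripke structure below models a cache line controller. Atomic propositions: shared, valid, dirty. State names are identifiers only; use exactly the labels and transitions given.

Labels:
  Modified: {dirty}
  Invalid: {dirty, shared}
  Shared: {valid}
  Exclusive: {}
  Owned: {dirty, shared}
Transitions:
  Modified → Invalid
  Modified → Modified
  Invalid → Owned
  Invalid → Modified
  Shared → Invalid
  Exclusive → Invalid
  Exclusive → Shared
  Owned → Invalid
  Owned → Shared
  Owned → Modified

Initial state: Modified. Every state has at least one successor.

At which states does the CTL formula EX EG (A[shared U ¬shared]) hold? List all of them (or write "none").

States satisfying EG (A[shared U ¬shared]): {Modified}.
States satisfying EX EG (A[shared U ¬shared]): {Modified, Invalid, Owned}.

{Modified, Invalid, Owned}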